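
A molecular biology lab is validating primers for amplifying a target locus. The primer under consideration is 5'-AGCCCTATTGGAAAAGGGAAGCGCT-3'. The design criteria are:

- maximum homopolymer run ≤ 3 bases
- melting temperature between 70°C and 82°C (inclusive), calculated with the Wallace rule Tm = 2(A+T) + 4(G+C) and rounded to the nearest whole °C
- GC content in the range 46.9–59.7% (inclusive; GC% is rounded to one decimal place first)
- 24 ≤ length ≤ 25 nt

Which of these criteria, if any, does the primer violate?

Base counts: A=8, T=4, G=8, C=5 (length 25).
homopolymer run: longest run = 4, exceeds 3 ✗
Tm: Tm = 2·12 + 4·13 = 76°C ✓
GC content: GC 13/25 = 52.0% ✓
length: length 25 ✓

Fails: homopolymer run.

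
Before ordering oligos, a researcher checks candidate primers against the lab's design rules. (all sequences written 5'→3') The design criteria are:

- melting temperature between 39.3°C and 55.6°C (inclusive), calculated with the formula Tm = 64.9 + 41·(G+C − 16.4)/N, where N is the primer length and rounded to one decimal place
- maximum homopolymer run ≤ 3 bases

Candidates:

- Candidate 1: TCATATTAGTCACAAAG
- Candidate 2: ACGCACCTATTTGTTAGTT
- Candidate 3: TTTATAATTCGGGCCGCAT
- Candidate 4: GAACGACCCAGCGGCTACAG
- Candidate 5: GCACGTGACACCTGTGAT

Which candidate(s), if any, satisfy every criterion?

Candidate 1 (17 nt, A=7 T=5 G=2 C=3): Tm = 64.9 + 41·(5 − 16.4)/17 = 37.4°C, outside 39.3–55.6°C ✗; longest run = 3 ✓ — fails.
Candidate 2 (19 nt, A=4 T=8 G=3 C=4): Tm = 64.9 + 41·(7 − 16.4)/19 = 44.6°C ✓; longest run = 3 ✓ — passes.
Candidate 3 (19 nt, A=4 T=7 G=4 C=4): Tm = 64.9 + 41·(8 − 16.4)/19 = 46.8°C ✓; longest run = 3 ✓ — passes.
Candidate 4 (20 nt, A=6 T=1 G=6 C=7): Tm = 64.9 + 41·(13 − 16.4)/20 = 57.9°C, outside 39.3–55.6°C ✗; longest run = 3 ✓ — fails.
Candidate 5 (18 nt, A=4 T=4 G=5 C=5): Tm = 64.9 + 41·(10 − 16.4)/18 = 50.3°C ✓; longest run = 2 ✓ — passes.

Candidate 2, Candidate 3 and Candidate 5.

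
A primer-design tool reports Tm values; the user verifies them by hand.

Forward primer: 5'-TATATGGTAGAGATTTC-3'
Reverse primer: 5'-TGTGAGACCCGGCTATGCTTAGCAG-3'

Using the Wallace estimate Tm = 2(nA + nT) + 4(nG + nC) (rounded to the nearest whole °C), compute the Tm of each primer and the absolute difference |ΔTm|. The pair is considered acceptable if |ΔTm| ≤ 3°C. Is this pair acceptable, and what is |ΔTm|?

|ΔTm| = 34°C; the pair is not acceptable.

Forward: A=5 T=7 G=4 C=1 → Tm = 2·12 + 4·5 = 44°C.
Reverse: A=5 T=6 G=8 C=6 → Tm = 2·11 + 4·14 = 78°C.
|ΔTm| = |44 − 78| = 34°C, > 3°C.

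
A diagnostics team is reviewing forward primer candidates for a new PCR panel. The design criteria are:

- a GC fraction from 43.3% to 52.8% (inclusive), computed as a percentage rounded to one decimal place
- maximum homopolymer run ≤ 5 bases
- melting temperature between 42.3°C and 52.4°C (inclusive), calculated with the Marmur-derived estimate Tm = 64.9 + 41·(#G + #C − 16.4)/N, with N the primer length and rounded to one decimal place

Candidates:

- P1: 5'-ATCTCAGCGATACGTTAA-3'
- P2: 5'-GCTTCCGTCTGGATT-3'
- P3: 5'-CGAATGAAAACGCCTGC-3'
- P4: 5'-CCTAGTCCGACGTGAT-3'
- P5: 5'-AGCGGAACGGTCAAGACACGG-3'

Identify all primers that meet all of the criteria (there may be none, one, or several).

None of the candidates satisfy all criteria.

P1 (18 nt, A=6 T=5 G=3 C=4): GC 7/18 = 38.9%, outside 43.3–52.8% ✗; longest run = 2 ✓; Tm = 64.9 + 41·(7 − 16.4)/18 = 43.5°C ✓ — fails.
P2 (15 nt, A=1 T=6 G=4 C=4): GC 8/15 = 53.3%, outside 43.3–52.8% ✗; longest run = 2 ✓; Tm = 64.9 + 41·(8 − 16.4)/15 = 41.9°C, outside 42.3–52.4°C ✗ — fails.
P3 (17 nt, A=6 T=2 G=4 C=5): GC 9/17 = 52.9%, outside 43.3–52.8% ✗; longest run = 4 ✓; Tm = 64.9 + 41·(9 − 16.4)/17 = 47.1°C ✓ — fails.
P4 (16 nt, A=3 T=4 G=4 C=5): GC 9/16 = 56.3%, outside 43.3–52.8% ✗; longest run = 2 ✓; Tm = 64.9 + 41·(9 − 16.4)/16 = 45.9°C ✓ — fails.
P5 (21 nt, A=7 T=1 G=8 C=5): GC 13/21 = 61.9%, outside 43.3–52.8% ✗; longest run = 2 ✓; Tm = 64.9 + 41·(13 − 16.4)/21 = 58.3°C, outside 42.3–52.4°C ✗ — fails.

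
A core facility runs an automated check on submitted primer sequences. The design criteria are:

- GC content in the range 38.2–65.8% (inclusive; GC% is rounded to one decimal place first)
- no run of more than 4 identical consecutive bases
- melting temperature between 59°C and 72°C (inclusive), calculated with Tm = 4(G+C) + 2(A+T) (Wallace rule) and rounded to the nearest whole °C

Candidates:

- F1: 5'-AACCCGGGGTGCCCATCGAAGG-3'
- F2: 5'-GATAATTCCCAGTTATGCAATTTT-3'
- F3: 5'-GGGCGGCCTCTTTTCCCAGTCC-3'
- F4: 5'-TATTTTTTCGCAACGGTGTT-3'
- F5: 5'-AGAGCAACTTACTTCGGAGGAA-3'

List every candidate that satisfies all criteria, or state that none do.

F1 (22 nt, A=5 T=2 G=8 C=7): GC 15/22 = 68.2%, outside 38.2–65.8% ✗; longest run = 4 ✓; Tm = 2·7 + 4·15 = 74°C, outside 59–72°C ✗ — fails.
F2 (24 nt, A=7 T=10 G=3 C=4): GC 7/24 = 29.2%, outside 38.2–65.8% ✗; longest run = 4 ✓; Tm = 2·17 + 4·7 = 62°C ✓ — fails.
F3 (22 nt, A=1 T=6 G=6 C=9): GC 15/22 = 68.2%, outside 38.2–65.8% ✗; longest run = 4 ✓; Tm = 2·7 + 4·15 = 74°C, outside 59–72°C ✗ — fails.
F4 (20 nt, A=3 T=10 G=4 C=3): GC 7/20 = 35.0%, outside 38.2–65.8% ✗; longest run = 6, exceeds 4 ✗; Tm = 2·13 + 4·7 = 54°C, outside 59–72°C ✗ — fails.
F5 (22 nt, A=8 T=4 G=6 C=4): GC 10/22 = 45.5% ✓; longest run = 2 ✓; Tm = 2·12 + 4·10 = 64°C ✓ — passes.

F5 only.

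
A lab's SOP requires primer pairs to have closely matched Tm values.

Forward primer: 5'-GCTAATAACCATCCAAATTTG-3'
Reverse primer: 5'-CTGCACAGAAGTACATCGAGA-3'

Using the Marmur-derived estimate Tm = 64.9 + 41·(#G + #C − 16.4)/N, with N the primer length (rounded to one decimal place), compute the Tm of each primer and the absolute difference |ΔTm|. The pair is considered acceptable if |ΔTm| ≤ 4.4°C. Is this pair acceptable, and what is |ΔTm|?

Forward: G+C = 7, N = 21 → Tm = 64.9 + 41·(7 − 16.4)/21 = 46.5°C.
Reverse: G+C = 10, N = 21 → Tm = 64.9 + 41·(10 − 16.4)/21 = 52.4°C.
|ΔTm| = |46.5 − 52.4| = 5.9°C, > 4.4°C.

|ΔTm| = 5.9°C; the pair is not acceptable.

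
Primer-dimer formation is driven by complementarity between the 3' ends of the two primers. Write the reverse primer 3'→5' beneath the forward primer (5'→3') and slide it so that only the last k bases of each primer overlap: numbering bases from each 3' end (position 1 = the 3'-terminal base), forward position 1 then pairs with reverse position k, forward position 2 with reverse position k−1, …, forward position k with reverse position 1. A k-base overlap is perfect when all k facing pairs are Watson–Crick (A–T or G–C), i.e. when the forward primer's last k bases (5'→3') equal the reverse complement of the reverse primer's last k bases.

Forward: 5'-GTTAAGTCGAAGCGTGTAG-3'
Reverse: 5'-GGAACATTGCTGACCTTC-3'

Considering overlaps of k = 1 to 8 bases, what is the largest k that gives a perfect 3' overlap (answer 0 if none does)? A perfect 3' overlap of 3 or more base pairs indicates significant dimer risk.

Last 8 bases (5'→3') — forward …GCGTGTAG, reverse …TGACCTTC.
Reverse complement of the reverse primer's last 8 bases: GAAGGTCA; its first k bases are the reverse complement of the reverse primer's last k bases, so a perfect k-base overlap needs the forward primer's last k bases to equal them.
Comparing (forward last k vs required): k=1: G vs G ✓; k=2: AG vs GA ✗; k=3: TAG vs GAA ✗; k=4: GTAG vs GAAG ✗; k=5: TGTAG vs GAAGG ✗; k=6: GTGTAG vs GAAGGT ✗; k=7: CGTGTAG vs GAAGGTC ✗; k=8: GCGTGTAG vs GAAGGTCA ✗.
Only k = 1 is perfect, so the longest perfect 3' overlap is 1.

Longest perfect overlap: 1 complementary base pair; below the dimer-risk threshold (threshold 3).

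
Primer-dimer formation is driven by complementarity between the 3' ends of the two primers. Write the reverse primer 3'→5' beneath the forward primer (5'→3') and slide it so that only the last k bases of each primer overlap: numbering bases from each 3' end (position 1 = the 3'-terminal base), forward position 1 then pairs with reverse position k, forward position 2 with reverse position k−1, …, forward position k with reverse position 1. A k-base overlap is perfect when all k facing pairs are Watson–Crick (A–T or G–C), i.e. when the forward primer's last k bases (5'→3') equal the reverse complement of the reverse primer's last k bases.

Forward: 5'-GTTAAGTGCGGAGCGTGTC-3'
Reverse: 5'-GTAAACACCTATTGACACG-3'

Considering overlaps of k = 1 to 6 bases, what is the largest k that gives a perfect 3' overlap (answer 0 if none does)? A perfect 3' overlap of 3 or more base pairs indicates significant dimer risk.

Longest perfect overlap: 6 complementary base pairs; significant dimer risk (threshold 3).

Last 6 bases (5'→3') — forward …CGTGTC, reverse …GACACG.
Reverse complement of the reverse primer's last 6 bases: CGTGTC; its first k bases are the reverse complement of the reverse primer's last k bases, so a perfect k-base overlap needs the forward primer's last k bases to equal them.
Comparing (forward last k vs required): k=1: C vs C ✓; k=2: TC vs CG ✗; k=3: GTC vs CGT ✗; k=4: TGTC vs CGTG ✗; k=5: GTGTC vs CGTGT ✗; k=6: CGTGTC vs CGTGTC ✓.
Perfect overlaps at k = 1, 6; the largest is 6.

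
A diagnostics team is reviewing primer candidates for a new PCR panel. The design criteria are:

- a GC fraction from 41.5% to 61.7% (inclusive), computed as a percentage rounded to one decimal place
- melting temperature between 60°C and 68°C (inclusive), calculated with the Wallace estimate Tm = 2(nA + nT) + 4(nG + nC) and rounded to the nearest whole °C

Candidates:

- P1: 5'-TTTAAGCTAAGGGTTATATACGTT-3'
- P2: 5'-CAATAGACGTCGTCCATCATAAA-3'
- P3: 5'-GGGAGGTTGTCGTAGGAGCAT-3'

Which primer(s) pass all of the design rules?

P3 only.

P1 (24 nt, A=7 T=10 G=5 C=2): GC 7/24 = 29.2%, outside 41.5–61.7% ✗; Tm = 2·17 + 4·7 = 62°C ✓ — fails.
P2 (23 nt, A=9 T=5 G=3 C=6): GC 9/23 = 39.1%, outside 41.5–61.7% ✗; Tm = 2·14 + 4·9 = 64°C ✓ — fails.
P3 (21 nt, A=4 T=5 G=10 C=2): GC 12/21 = 57.1% ✓; Tm = 2·9 + 4·12 = 66°C ✓ — passes.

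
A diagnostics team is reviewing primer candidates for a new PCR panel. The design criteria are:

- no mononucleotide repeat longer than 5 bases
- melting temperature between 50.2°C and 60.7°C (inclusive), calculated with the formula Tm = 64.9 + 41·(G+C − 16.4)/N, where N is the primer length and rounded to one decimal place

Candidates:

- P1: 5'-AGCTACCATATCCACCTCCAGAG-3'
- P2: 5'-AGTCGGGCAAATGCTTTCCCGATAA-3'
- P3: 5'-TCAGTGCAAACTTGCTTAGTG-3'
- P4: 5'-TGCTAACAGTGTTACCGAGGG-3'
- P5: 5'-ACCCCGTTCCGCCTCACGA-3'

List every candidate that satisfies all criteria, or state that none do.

P1 (23 nt, A=7 T=4 G=3 C=9): longest run = 2 ✓; Tm = 64.9 + 41·(12 − 16.4)/23 = 57.1°C ✓ — passes.
P2 (25 nt, A=7 T=6 G=6 C=6): longest run = 3 ✓; Tm = 64.9 + 41·(12 − 16.4)/25 = 57.7°C ✓ — passes.
P3 (21 nt, A=5 T=7 G=5 C=4): longest run = 3 ✓; Tm = 64.9 + 41·(9 − 16.4)/21 = 50.5°C ✓ — passes.
P4 (21 nt, A=5 T=5 G=7 C=4): longest run = 3 ✓; Tm = 64.9 + 41·(11 − 16.4)/21 = 54.4°C ✓ — passes.
P5 (19 nt, A=3 T=3 G=3 C=10): longest run = 4 ✓; Tm = 64.9 + 41·(13 − 16.4)/19 = 57.6°C ✓ — passes.

P1, P2, P3, P4 and P5.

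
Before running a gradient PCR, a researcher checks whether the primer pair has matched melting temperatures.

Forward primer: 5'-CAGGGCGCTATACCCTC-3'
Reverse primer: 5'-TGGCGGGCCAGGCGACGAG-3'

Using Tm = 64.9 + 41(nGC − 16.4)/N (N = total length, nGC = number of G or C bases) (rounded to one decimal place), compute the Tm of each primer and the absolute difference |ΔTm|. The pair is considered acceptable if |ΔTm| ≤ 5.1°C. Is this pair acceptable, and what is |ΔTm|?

Forward: G+C = 11, N = 17 → Tm = 64.9 + 41·(11 − 16.4)/17 = 51.9°C.
Reverse: G+C = 15, N = 19 → Tm = 64.9 + 41·(15 − 16.4)/19 = 61.9°C.
|ΔTm| = |51.9 − 61.9| = 10.0°C, > 5.1°C.

|ΔTm| = 10.0°C; the pair is not acceptable.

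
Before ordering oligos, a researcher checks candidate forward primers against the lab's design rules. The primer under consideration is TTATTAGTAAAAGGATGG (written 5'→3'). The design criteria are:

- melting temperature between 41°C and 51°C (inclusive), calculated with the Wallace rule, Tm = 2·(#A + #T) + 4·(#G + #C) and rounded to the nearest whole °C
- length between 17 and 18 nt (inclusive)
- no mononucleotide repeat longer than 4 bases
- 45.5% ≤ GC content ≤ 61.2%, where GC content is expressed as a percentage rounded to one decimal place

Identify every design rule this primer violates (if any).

Fails: GC content.

Base counts: A=7, T=6, G=5, C=0 (length 18).
Tm: Tm = 2·13 + 4·5 = 46°C ✓
length: length 18 ✓
homopolymer run: longest run = 4 ✓
GC content: GC 5/18 = 27.8%, outside 45.5–61.2% ✗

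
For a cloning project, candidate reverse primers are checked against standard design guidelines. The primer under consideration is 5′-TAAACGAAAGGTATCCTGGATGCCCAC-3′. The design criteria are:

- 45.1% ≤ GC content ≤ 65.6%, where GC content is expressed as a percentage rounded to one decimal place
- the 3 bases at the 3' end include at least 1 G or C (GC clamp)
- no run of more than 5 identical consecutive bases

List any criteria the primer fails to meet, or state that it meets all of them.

Meets all criteria.

Base counts: A=9, T=5, G=6, C=7 (length 27).
GC content: GC 13/27 = 48.1% ✓
GC clamp: 3' end CAC has 2 G/C ✓
homopolymer run: longest run = 3 ✓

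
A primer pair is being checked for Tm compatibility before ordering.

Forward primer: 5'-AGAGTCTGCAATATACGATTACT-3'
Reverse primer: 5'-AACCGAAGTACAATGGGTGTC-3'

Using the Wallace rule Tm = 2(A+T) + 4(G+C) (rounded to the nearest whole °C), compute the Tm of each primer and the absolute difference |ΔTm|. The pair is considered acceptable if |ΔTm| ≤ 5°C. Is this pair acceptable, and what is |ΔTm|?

Forward: A=8 T=7 G=4 C=4 → Tm = 2·15 + 4·8 = 62°C.
Reverse: A=7 T=4 G=6 C=4 → Tm = 2·11 + 4·10 = 62°C.
|ΔTm| = |62 − 62| = 0°C, ≤ 5°C.

|ΔTm| = 0°C; the pair is acceptable.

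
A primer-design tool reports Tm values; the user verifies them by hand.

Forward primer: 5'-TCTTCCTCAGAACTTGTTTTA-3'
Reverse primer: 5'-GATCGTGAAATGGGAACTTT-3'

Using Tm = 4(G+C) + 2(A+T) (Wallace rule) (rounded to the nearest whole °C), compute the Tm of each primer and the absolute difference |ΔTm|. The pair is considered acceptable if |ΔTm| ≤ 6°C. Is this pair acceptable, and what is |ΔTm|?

|ΔTm| = 0°C; the pair is acceptable.

Forward: A=4 T=10 G=2 C=5 → Tm = 2·14 + 4·7 = 56°C.
Reverse: A=6 T=6 G=6 C=2 → Tm = 2·12 + 4·8 = 56°C.
|ΔTm| = |56 − 56| = 0°C, ≤ 6°C.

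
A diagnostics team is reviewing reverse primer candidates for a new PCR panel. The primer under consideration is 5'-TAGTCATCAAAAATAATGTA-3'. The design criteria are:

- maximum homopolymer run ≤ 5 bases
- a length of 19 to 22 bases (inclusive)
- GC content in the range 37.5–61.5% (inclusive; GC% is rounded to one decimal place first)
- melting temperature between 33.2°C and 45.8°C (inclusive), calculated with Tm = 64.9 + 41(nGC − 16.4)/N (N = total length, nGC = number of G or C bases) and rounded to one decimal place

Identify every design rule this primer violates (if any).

Base counts: A=10, T=6, G=2, C=2 (length 20).
homopolymer run: longest run = 5 ✓
length: length 20 ✓
GC content: GC 4/20 = 20.0%, outside 37.5–61.5% ✗
Tm: Tm = 64.9 + 41·(4 − 16.4)/20 = 39.5°C ✓

Fails: GC content.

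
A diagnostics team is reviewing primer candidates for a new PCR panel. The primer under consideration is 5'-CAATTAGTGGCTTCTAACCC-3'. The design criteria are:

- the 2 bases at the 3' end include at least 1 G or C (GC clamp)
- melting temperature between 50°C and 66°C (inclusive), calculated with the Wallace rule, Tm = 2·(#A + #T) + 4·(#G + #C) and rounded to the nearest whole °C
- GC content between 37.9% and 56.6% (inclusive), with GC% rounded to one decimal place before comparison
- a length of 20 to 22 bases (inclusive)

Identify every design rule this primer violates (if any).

Base counts: A=5, T=6, G=3, C=6 (length 20).
GC clamp: 3' end CC has 2 G/C ✓
Tm: Tm = 2·11 + 4·9 = 58°C ✓
GC content: GC 9/20 = 45.0% ✓
length: length 20 ✓

Meets all criteria.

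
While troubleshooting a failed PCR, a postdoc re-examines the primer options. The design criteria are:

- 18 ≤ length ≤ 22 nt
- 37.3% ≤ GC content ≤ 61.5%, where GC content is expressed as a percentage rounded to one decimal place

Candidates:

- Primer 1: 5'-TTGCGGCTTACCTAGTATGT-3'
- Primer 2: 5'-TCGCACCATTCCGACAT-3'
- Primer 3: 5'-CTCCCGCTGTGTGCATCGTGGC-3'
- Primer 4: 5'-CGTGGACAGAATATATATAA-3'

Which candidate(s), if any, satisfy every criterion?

Primer 1 (20 nt, A=3 T=8 G=5 C=4): length 20 ✓; GC 9/20 = 45.0% ✓ — passes.
Primer 2 (17 nt, A=4 T=4 G=2 C=7): length 17, outside 18–22 ✗; GC 9/17 = 52.9% ✓ — fails.
Primer 3 (22 nt, A=1 T=6 G=7 C=8): length 22 ✓; GC 15/22 = 68.2%, outside 37.3–61.5% ✗ — fails.
Primer 4 (20 nt, A=9 T=5 G=4 C=2): length 20 ✓; GC 6/20 = 30.0%, outside 37.3–61.5% ✗ — fails.

Primer 1 only.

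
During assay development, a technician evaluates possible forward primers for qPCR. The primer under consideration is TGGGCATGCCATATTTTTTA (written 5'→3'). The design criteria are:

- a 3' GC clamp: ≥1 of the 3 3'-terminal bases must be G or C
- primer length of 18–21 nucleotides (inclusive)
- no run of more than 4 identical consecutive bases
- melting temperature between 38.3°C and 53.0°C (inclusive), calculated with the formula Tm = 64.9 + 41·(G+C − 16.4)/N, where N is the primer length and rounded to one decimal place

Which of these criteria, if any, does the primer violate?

Base counts: A=4, T=9, G=4, C=3 (length 20).
GC clamp: 3' end TTA has 0 G/C, need ≥1 ✗
length: length 20 ✓
homopolymer run: longest run = 6, exceeds 4 ✗
Tm: Tm = 64.9 + 41·(7 − 16.4)/20 = 45.6°C ✓

Fails: GC clamp, homopolymer run.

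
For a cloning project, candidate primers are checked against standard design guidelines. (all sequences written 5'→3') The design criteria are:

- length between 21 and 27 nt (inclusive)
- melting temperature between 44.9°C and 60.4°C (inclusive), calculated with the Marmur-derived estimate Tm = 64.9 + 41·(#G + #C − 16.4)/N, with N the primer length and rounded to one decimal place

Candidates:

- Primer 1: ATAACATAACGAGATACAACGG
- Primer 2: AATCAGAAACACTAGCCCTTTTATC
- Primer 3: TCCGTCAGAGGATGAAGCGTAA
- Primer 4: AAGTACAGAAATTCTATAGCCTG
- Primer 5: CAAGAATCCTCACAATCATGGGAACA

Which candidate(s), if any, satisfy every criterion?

Primer 1, Primer 2, Primer 3, Primer 4 and Primer 5.

Primer 1 (22 nt, A=11 T=3 G=4 C=4): length 22 ✓; Tm = 64.9 + 41·(8 − 16.4)/22 = 49.2°C ✓ — passes.
Primer 2 (25 nt, A=9 T=7 G=2 C=7): length 25 ✓; Tm = 64.9 + 41·(9 − 16.4)/25 = 52.8°C ✓ — passes.
Primer 3 (22 nt, A=7 T=4 G=7 C=4): length 22 ✓; Tm = 64.9 + 41·(11 − 16.4)/22 = 54.8°C ✓ — passes.
Primer 4 (23 nt, A=9 T=6 G=4 C=4): length 23 ✓; Tm = 64.9 + 41·(8 − 16.4)/23 = 49.9°C ✓ — passes.
Primer 5 (26 nt, A=11 T=4 G=4 C=7): length 26 ✓; Tm = 64.9 + 41·(11 − 16.4)/26 = 56.4°C ✓ — passes.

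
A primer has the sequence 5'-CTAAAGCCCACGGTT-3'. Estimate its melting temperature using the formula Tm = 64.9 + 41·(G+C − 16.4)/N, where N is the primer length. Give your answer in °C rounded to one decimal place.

41.9°C

Base counts: A=4, T=3, G=3, C=5; G+C = 8, N = 15.
Tm = 64.9 + 41·(8 − 16.4)/15 = 64.9 + -344.40/15 = 41.9°C.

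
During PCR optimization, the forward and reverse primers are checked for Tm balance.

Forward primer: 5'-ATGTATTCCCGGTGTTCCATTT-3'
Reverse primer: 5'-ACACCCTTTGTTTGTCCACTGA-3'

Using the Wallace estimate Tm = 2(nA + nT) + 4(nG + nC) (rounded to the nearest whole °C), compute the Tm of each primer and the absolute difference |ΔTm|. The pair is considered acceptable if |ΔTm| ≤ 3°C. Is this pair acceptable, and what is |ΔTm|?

|ΔTm| = 2°C; the pair is acceptable.

Forward: A=3 T=10 G=4 C=5 → Tm = 2·13 + 4·9 = 62°C.
Reverse: A=4 T=8 G=3 C=7 → Tm = 2·12 + 4·10 = 64°C.
|ΔTm| = |62 − 64| = 2°C, ≤ 3°C.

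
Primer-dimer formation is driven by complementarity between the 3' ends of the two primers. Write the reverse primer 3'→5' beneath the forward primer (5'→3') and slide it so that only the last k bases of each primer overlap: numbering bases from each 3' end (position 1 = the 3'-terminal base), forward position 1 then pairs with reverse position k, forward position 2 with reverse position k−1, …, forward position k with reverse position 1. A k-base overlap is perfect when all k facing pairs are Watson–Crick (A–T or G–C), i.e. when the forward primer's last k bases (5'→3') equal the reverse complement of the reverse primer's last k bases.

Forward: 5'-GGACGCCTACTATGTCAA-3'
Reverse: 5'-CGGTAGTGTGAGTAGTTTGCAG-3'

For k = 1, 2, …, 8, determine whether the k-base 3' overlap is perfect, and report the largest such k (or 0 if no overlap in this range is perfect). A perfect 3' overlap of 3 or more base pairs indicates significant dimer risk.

Longest perfect overlap: 0 complementary base pairs; below the dimer-risk threshold (threshold 3).

Last 8 bases (5'→3') — forward …TATGTCAA, reverse …GTTTGCAG.
Reverse complement of the reverse primer's last 8 bases: CTGCAAAC; its first k bases are the reverse complement of the reverse primer's last k bases, so a perfect k-base overlap needs the forward primer's last k bases to equal them.
Comparing (forward last k vs required): k=1: A vs C ✗; k=2: AA vs CT ✗; k=3: CAA vs CTG ✗; k=4: TCAA vs CTGC ✗; k=5: GTCAA vs CTGCA ✗; k=6: TGTCAA vs CTGCAA ✗; k=7: ATGTCAA vs CTGCAAA ✗; k=8: TATGTCAA vs CTGCAAAC ✗.
No overlap length from 1 to 8 is perfect, so the longest perfect 3' overlap is 0.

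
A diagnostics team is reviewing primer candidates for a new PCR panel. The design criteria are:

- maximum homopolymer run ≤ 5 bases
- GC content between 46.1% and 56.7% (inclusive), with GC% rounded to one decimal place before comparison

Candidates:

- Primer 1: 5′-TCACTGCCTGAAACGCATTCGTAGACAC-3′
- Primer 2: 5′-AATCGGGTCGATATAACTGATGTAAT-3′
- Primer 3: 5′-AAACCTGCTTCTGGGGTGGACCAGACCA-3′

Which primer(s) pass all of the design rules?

Primer 1 only.

Primer 1 (28 nt, A=8 T=6 G=5 C=9): longest run = 3 ✓; GC 14/28 = 50.0% ✓ — passes.
Primer 2 (26 nt, A=9 T=8 G=6 C=3): longest run = 3 ✓; GC 9/26 = 34.6%, outside 46.1–56.7% ✗ — fails.
Primer 3 (28 nt, A=7 T=5 G=8 C=8): longest run = 4 ✓; GC 16/28 = 57.1%, outside 46.1–56.7% ✗ — fails.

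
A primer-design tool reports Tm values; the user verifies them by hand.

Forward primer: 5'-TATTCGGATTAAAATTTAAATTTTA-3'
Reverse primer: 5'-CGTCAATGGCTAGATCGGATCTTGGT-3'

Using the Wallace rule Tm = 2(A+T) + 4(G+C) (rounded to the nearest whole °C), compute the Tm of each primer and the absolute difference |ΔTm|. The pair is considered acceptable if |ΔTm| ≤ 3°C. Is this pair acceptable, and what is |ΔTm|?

|ΔTm| = 22°C; the pair is not acceptable.

Forward: A=10 T=12 G=2 C=1 → Tm = 2·22 + 4·3 = 56°C.
Reverse: A=5 T=8 G=8 C=5 → Tm = 2·13 + 4·13 = 78°C.
|ΔTm| = |56 − 78| = 22°C, > 3°C.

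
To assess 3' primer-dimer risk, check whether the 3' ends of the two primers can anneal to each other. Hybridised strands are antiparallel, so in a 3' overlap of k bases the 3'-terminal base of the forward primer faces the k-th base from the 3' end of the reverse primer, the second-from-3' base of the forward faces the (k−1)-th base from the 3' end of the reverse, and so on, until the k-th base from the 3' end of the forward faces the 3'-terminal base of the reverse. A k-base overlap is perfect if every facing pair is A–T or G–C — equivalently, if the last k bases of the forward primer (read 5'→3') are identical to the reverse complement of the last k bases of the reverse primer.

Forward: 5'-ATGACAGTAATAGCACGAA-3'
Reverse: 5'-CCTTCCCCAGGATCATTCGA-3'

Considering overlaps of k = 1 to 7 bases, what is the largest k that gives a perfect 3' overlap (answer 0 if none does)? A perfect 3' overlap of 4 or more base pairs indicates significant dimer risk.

Longest perfect overlap: 0 complementary base pairs; below the dimer-risk threshold (threshold 4).

Last 7 bases (5'→3') — forward …GCACGAA, reverse …CATTCGA.
Reverse complement of the reverse primer's last 7 bases: TCGAATG; its first k bases are the reverse complement of the reverse primer's last k bases, so a perfect k-base overlap needs the forward primer's last k bases to equal them.
Comparing (forward last k vs required): k=1: A vs T ✗; k=2: AA vs TC ✗; k=3: GAA vs TCG ✗; k=4: CGAA vs TCGA ✗; k=5: ACGAA vs TCGAA ✗; k=6: CACGAA vs TCGAAT ✗; k=7: GCACGAA vs TCGAATG ✗.
No overlap length from 1 to 7 is perfect, so the longest perfect 3' overlap is 0.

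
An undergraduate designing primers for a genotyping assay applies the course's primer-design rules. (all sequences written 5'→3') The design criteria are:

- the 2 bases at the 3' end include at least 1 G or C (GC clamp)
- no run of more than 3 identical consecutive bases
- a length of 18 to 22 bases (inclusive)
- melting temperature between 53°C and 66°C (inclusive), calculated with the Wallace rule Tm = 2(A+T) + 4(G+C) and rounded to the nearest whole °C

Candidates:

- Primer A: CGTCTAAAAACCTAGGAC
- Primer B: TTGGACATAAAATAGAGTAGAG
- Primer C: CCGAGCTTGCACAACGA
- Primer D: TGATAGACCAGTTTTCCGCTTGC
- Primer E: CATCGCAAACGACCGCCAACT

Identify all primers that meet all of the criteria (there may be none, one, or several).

Primer A (18 nt, A=7 T=3 G=3 C=5): 3' end AC has 1 G/C ✓; longest run = 5, exceeds 3 ✗; length 18 ✓; Tm = 2·10 + 4·8 = 52°C, outside 53–66°C ✗ — fails.
Primer B (22 nt, A=10 T=5 G=6 C=1): 3' end AG has 1 G/C ✓; longest run = 4, exceeds 3 ✗; length 22 ✓; Tm = 2·15 + 4·7 = 58°C ✓ — fails.
Primer C (17 nt, A=5 T=2 G=4 C=6): 3' end GA has 1 G/C ✓; longest run = 2 ✓; length 17, outside 18–22 ✗; Tm = 2·7 + 4·10 = 54°C ✓ — fails.
Primer D (23 nt, A=4 T=8 G=5 C=6): 3' end GC has 2 G/C ✓; longest run = 4, exceeds 3 ✗; length 23, outside 18–22 ✗; Tm = 2·12 + 4·11 = 68°C, outside 53–66°C ✗ — fails.
Primer E (21 nt, A=7 T=2 G=3 C=9): 3' end CT has 1 G/C ✓; longest run = 3 ✓; length 21 ✓; Tm = 2·9 + 4·12 = 66°C ✓ — passes.

Primer E only.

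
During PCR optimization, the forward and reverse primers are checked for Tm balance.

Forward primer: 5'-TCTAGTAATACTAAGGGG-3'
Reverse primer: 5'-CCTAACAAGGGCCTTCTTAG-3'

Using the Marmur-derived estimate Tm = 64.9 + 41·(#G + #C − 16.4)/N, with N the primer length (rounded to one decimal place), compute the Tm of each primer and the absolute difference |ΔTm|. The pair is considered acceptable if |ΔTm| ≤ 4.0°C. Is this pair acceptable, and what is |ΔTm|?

|ΔTm| = 8.3°C; the pair is not acceptable.

Forward: G+C = 7, N = 18 → Tm = 64.9 + 41·(7 − 16.4)/18 = 43.5°C.
Reverse: G+C = 10, N = 20 → Tm = 64.9 + 41·(10 − 16.4)/20 = 51.8°C.
|ΔTm| = |43.5 − 51.8| = 8.3°C, > 4.0°C.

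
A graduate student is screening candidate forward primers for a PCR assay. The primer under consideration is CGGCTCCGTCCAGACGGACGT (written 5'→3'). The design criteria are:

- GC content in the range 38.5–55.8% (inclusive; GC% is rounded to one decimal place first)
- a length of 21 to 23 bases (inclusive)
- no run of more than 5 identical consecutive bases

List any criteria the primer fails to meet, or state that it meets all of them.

Fails: GC content.

Base counts: A=3, T=3, G=7, C=8 (length 21).
GC content: GC 15/21 = 71.4%, outside 38.5–55.8% ✗
length: length 21 ✓
homopolymer run: longest run = 2 ✓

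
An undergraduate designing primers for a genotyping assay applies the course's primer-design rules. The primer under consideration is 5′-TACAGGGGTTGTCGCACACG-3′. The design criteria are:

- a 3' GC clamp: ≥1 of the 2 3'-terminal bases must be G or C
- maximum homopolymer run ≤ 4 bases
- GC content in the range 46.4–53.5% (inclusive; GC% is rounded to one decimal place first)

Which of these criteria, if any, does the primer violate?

Fails: GC content.

Base counts: A=4, T=4, G=7, C=5 (length 20).
GC clamp: 3' end CG has 2 G/C ✓
homopolymer run: longest run = 4 ✓
GC content: GC 12/20 = 60.0%, outside 46.4–53.5% ✗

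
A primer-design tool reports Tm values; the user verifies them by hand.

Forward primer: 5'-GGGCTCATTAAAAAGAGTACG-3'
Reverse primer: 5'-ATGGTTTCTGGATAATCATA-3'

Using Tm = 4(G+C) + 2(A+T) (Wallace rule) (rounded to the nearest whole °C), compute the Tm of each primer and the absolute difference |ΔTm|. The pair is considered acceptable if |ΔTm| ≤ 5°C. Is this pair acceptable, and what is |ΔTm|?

Forward: A=8 T=4 G=6 C=3 → Tm = 2·12 + 4·9 = 60°C.
Reverse: A=6 T=8 G=4 C=2 → Tm = 2·14 + 4·6 = 52°C.
|ΔTm| = |60 − 52| = 8°C, > 5°C.

|ΔTm| = 8°C; the pair is not acceptable.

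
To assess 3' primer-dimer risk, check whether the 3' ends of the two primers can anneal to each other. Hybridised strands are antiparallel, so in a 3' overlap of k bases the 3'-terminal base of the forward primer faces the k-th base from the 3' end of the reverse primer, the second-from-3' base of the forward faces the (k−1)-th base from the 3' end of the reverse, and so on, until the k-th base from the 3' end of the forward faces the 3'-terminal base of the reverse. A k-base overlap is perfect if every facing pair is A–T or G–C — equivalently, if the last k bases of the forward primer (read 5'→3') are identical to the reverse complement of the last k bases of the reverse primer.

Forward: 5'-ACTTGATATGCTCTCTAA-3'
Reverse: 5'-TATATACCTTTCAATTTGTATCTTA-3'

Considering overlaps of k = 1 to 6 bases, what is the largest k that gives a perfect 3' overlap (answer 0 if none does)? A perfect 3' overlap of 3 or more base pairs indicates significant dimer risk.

Longest perfect overlap: 3 complementary base pairs; significant dimer risk (threshold 3).

Last 6 bases (5'→3') — forward …CTCTAA, reverse …ATCTTA.
Reverse complement of the reverse primer's last 6 bases: TAAGAT; its first k bases are the reverse complement of the reverse primer's last k bases, so a perfect k-base overlap needs the forward primer's last k bases to equal them.
Comparing (forward last k vs required): k=1: A vs T ✗; k=2: AA vs TA ✗; k=3: TAA vs TAA ✓; k=4: CTAA vs TAAG ✗; k=5: TCTAA vs TAAGA ✗; k=6: CTCTAA vs TAAGAT ✗.
Only k = 3 is perfect, so the longest perfect 3' overlap is 3.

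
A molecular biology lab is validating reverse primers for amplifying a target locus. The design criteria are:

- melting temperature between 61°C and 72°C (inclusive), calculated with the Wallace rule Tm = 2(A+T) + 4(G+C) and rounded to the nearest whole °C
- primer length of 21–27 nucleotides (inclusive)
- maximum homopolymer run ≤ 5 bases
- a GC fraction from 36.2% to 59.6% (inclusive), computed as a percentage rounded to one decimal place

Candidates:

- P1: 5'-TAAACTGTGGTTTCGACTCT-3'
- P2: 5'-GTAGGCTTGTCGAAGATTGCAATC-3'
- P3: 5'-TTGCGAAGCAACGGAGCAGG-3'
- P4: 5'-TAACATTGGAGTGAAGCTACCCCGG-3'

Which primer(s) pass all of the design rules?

P2 only.

P1 (20 nt, A=4 T=8 G=4 C=4): Tm = 2·12 + 4·8 = 56°C, outside 61–72°C ✗; length 20, outside 21–27 ✗; longest run = 3 ✓; GC 8/20 = 40.0% ✓ — fails.
P2 (24 nt, A=6 T=7 G=7 C=4): Tm = 2·13 + 4·11 = 70°C ✓; length 24 ✓; longest run = 2 ✓; GC 11/24 = 45.8% ✓ — passes.
P3 (20 nt, A=6 T=2 G=8 C=4): Tm = 2·8 + 4·12 = 64°C ✓; length 20, outside 21–27 ✗; longest run = 2 ✓; GC 12/20 = 60.0%, outside 36.2–59.6% ✗ — fails.
P4 (25 nt, A=7 T=5 G=7 C=6): Tm = 2·12 + 4·13 = 76°C, outside 61–72°C ✗; length 25 ✓; longest run = 4 ✓; GC 13/25 = 52.0% ✓ — fails.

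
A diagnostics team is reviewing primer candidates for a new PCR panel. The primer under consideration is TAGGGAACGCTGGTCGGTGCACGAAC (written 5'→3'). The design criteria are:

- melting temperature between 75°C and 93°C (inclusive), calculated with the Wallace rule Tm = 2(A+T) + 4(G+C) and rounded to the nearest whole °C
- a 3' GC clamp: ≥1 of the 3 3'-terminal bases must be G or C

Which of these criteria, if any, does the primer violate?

Base counts: A=6, T=4, G=10, C=6 (length 26).
Tm: Tm = 2·10 + 4·16 = 84°C ✓
GC clamp: 3' end AAC has 1 G/C ✓

Meets all criteria.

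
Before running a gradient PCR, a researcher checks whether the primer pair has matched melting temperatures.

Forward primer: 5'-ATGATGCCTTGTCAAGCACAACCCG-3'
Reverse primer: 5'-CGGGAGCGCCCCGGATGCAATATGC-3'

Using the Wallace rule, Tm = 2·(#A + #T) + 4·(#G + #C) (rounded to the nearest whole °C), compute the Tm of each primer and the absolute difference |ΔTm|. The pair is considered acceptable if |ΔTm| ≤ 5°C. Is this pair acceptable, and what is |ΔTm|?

Forward: A=7 T=5 G=5 C=8 → Tm = 2·12 + 4·13 = 76°C.
Reverse: A=5 T=3 G=9 C=8 → Tm = 2·8 + 4·17 = 84°C.
|ΔTm| = |76 − 84| = 8°C, > 5°C.

|ΔTm| = 8°C; the pair is not acceptable.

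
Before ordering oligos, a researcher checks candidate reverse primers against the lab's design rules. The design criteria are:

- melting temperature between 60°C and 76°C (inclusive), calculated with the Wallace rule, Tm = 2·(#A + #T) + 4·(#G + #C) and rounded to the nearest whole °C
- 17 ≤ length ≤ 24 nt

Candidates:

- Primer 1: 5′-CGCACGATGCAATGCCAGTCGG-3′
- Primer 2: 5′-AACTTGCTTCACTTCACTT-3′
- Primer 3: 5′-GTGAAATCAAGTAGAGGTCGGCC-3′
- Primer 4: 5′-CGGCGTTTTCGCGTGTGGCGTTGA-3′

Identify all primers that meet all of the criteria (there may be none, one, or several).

Primer 1 (22 nt, A=5 T=3 G=7 C=7): Tm = 2·8 + 4·14 = 72°C ✓; length 22 ✓ — passes.
Primer 2 (19 nt, A=4 T=8 G=1 C=6): Tm = 2·12 + 4·7 = 52°C, outside 60–76°C ✗; length 19 ✓ — fails.
Primer 3 (23 nt, A=7 T=4 G=8 C=4): Tm = 2·11 + 4·12 = 70°C ✓; length 23 ✓ — passes.
Primer 4 (24 nt, A=1 T=8 G=10 C=5): Tm = 2·9 + 4·15 = 78°C, outside 60–76°C ✗; length 24 ✓ — fails.

Primer 1 and Primer 3.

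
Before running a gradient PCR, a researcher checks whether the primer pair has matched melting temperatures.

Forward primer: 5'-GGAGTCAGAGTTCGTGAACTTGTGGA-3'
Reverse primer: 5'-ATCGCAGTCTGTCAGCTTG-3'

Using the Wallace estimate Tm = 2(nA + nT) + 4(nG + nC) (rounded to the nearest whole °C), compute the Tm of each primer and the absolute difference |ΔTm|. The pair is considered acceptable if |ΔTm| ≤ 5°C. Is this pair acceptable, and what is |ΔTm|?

Forward: A=6 T=7 G=10 C=3 → Tm = 2·13 + 4·13 = 78°C.
Reverse: A=3 T=6 G=5 C=5 → Tm = 2·9 + 4·10 = 58°C.
|ΔTm| = |78 − 58| = 20°C, > 5°C.

|ΔTm| = 20°C; the pair is not acceptable.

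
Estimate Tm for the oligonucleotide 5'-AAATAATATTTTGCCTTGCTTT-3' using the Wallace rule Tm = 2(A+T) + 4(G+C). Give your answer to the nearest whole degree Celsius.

54°C

Base counts: A=6, T=11, G=2, C=3 (length 22).
Tm = 2·(6+11) + 4·(2+3) = 2·17 + 4·5 = 34 + 20 = 54°C.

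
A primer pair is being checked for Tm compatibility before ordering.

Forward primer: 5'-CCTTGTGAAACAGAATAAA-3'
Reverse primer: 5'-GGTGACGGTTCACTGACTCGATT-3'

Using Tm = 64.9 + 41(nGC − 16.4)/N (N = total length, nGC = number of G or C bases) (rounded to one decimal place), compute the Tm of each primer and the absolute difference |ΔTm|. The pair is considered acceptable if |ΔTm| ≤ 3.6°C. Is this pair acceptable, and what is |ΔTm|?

Forward: G+C = 6, N = 19 → Tm = 64.9 + 41·(6 − 16.4)/19 = 42.5°C.
Reverse: G+C = 12, N = 23 → Tm = 64.9 + 41·(12 − 16.4)/23 = 57.1°C.
|ΔTm| = |42.5 − 57.1| = 14.6°C, > 3.6°C.

|ΔTm| = 14.6°C; the pair is not acceptable.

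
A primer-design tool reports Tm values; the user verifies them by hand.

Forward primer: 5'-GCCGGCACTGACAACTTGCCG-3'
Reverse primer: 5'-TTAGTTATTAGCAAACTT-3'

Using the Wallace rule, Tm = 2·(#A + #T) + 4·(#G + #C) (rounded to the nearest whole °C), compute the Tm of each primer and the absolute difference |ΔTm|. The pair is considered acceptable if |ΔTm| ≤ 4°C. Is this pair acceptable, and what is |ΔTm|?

|ΔTm| = 26°C; the pair is not acceptable.

Forward: A=4 T=3 G=6 C=8 → Tm = 2·7 + 4·14 = 70°C.
Reverse: A=6 T=8 G=2 C=2 → Tm = 2·14 + 4·4 = 44°C.
|ΔTm| = |70 − 44| = 26°C, > 4°C.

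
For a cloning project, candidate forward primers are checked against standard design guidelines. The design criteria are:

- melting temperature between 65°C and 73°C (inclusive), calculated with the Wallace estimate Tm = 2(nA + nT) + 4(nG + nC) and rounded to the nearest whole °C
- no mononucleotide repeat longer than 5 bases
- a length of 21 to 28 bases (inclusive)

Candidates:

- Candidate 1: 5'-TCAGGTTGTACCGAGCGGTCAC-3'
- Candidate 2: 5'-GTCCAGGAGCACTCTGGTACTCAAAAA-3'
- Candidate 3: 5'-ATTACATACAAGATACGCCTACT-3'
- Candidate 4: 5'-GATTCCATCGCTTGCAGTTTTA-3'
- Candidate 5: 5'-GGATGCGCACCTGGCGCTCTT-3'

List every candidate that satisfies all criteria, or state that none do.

Candidate 1 (22 nt, A=4 T=5 G=7 C=6): Tm = 2·9 + 4·13 = 70°C ✓; longest run = 2 ✓; length 22 ✓ — passes.
Candidate 2 (27 nt, A=9 T=5 G=6 C=7): Tm = 2·14 + 4·13 = 80°C, outside 65–73°C ✗; longest run = 5 ✓; length 27 ✓ — fails.
Candidate 3 (23 nt, A=9 T=6 G=2 C=6): Tm = 2·15 + 4·8 = 62°C, outside 65–73°C ✗; longest run = 2 ✓; length 23 ✓ — fails.
Candidate 4 (22 nt, A=4 T=9 G=4 C=5): Tm = 2·13 + 4·9 = 62°C, outside 65–73°C ✗; longest run = 4 ✓; length 22 ✓ — fails.
Candidate 5 (21 nt, A=2 T=5 G=7 C=7): Tm = 2·7 + 4·14 = 70°C ✓; longest run = 2 ✓; length 21 ✓ — passes.

Candidate 1 and Candidate 5.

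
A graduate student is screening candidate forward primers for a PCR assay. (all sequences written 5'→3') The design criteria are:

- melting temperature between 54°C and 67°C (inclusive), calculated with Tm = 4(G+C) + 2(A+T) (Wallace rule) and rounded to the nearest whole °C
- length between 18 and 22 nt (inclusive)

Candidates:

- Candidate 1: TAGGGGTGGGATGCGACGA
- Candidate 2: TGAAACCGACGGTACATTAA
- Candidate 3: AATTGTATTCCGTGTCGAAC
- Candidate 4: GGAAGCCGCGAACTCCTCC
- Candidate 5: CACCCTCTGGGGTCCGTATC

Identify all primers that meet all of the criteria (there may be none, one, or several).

Candidate 1, Candidate 2, Candidate 3, Candidate 4 and Candidate 5.

Candidate 1 (19 nt, A=4 T=3 G=10 C=2): Tm = 2·7 + 4·12 = 62°C ✓; length 19 ✓ — passes.
Candidate 2 (20 nt, A=8 T=4 G=4 C=4): Tm = 2·12 + 4·8 = 56°C ✓; length 20 ✓ — passes.
Candidate 3 (20 nt, A=5 T=7 G=4 C=4): Tm = 2·12 + 4·8 = 56°C ✓; length 20 ✓ — passes.
Candidate 4 (19 nt, A=4 T=2 G=5 C=8): Tm = 2·6 + 4·13 = 64°C ✓; length 19 ✓ — passes.
Candidate 5 (20 nt, A=2 T=5 G=5 C=8): Tm = 2·7 + 4·13 = 66°C ✓; length 20 ✓ — passes.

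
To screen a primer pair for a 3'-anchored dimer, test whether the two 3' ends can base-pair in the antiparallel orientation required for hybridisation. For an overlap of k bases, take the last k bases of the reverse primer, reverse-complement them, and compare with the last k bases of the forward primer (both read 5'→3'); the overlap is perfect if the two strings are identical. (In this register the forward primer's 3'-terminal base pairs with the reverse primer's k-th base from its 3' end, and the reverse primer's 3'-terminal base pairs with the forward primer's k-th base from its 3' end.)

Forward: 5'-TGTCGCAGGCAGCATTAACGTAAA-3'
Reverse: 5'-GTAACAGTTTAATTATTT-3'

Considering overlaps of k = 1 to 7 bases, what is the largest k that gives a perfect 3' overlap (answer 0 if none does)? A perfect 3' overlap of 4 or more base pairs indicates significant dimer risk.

Longest perfect overlap: 3 complementary base pairs; below the dimer-risk threshold (threshold 4).

Last 7 bases (5'→3') — forward …ACGTAAA, reverse …ATTATTT.
Reverse complement of the reverse primer's last 7 bases: AAATAAT; its first k bases are the reverse complement of the reverse primer's last k bases, so a perfect k-base overlap needs the forward primer's last k bases to equal them.
Comparing (forward last k vs required): k=1: A vs A ✓; k=2: AA vs AA ✓; k=3: AAA vs AAA ✓; k=4: TAAA vs AAAT ✗; k=5: GTAAA vs AAATA ✗; k=6: CGTAAA vs AAATAA ✗; k=7: ACGTAAA vs AAATAAT ✗.
Perfect overlaps at k = 1, 2, 3; the largest is 3.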